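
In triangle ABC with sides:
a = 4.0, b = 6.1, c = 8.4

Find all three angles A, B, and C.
By the law of cosines:
cos(A) = (b² + c² - a²)/(2bc) = 0.895492  →  A = 26.43°
cos(B) = (a² + c² - b²)/(2ac) = 0.734375  →  B = 42.75°
cos(C) = (a² + b² - c²)/(2ab) = -0.355533  →  C = 110.8°
Check: A + B + C = 180.0° ✓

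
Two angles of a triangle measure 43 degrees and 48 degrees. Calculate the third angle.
Sum of angles in a triangle = 180 degrees
Third angle = 180 - 43 - 48
Third angle = 89 degrees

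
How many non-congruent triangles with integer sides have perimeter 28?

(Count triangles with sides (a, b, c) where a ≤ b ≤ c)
With a ≤ b ≤ c and a + b + c = 28, the triangle inequality a + b > c gives c < 28/2, so c ≤ 13.
Iterate a from 1 to ⌊p/3⌋ = 9; for each a, b ranges from a to ⌊(p−a)/2⌋ with c = p − a − b, keeping only c ≥ b.
Triples: (2, 13, 13), (3, 12, 13), (4, 11, 13), …
Count = 16 triangles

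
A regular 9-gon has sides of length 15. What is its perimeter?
Perimeter = number of sides * side length
Perimeter = 9 * 15
Perimeter = 135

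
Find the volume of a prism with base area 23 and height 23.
Volume = base area * height
Volume = 23 * 23
Volume = 529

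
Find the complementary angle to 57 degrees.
Complementary angles sum to 90 degrees.
Other angle = 90 - 57
Other angle = 33 degrees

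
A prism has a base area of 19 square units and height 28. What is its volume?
Volume = base area * height
Volume = 19 * 28
Volume = 532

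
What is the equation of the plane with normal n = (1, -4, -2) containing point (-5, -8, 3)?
d = n·P = (1)(-5) + (-4)(-8) + (-2)(3) = 21
Plane: x - 4y - 2z = 21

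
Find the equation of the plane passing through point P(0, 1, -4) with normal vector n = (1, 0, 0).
d = n·P = (1)(0) + (0)(1) + (0)(-4) = 0
Plane: x = 0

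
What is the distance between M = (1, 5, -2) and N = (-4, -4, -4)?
d = √[(-5)² + (-9)² + (-2)²] = √110 = 10.49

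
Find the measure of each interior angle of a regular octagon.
Interior angle of a regular n-gon = (n-2)*180/n
Interior angle = (8-2)*180/8
Interior angle = 6*180/8
Interior angle = 1080/8
Interior angle = 135 degrees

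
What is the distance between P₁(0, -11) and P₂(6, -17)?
Using the distance formula: d = sqrt((x₂-x₁)² + (y₂-y₁)²)
dx = 6 - 0 = 6
dy = (-17) - (-11) = -6
d = sqrt(6² + (-6)²) = sqrt(36 + 36) = sqrt(72) = 8.49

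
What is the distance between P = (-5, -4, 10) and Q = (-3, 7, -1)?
d = √[(2)² + (11)² + (-11)²] = √246 = 15.68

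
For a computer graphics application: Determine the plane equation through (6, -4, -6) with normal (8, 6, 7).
d = n·P = (8)(6) + (6)(-4) + (7)(-6) = -18
Plane: 8x + 6y + 7z = -18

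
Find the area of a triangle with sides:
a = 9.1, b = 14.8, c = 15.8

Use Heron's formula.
s = (a+b+c)/2 = (9.1+14.8+15.8)/2 = 19.85
A = √(s(s-a)(s-b)(s-c)) = √(19.85·10.75·5.05·4.05)
A = √4364.31 = 66.06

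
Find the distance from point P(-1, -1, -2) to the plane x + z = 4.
d = |1(-1) + 0(-1) + 1(-2) - (4)| / √(1² + 0² + 1²) = 7/√2 = 4.95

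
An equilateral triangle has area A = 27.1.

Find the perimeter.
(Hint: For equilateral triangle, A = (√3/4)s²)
A = (√3/4)s²  →  s² = 4A/√3 = 4·27.1/√3 = 62.5848
s = 7.91105
Perimeter = 3s = 23.73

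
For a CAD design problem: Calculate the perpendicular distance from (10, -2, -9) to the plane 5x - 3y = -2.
d = |5(10) + (-3)(-2) + 0(-9) - (-2)| / √(5² + (-3)² + 0²) = 58/√34 = 9.947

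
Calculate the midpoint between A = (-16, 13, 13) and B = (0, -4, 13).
Midpoint = ((-16+0)/2, (13-4)/2, (13+13)/2) = (-8, 4.5, 13)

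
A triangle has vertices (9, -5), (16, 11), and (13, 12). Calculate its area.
Using the coordinate formula: Area = (1/2)|x₁(y₂-y₃) + x₂(y₃-y₁) + x₃(y₁-y₂)|
Area = (1/2)|9(11-12) + 16(12-(-5)) + 13((-5)-11)|
Area = (1/2)|9*(-1) + 16*17 + 13*(-16)|
Area = (1/2)|(-9) + 272 + (-208)|
Area = (1/2)*55 = 27.50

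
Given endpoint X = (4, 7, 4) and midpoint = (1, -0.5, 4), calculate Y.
Y = (2×1 - 4, 2×(-0.5) - 7, 2×4 - 4) = (-2, -8, 4)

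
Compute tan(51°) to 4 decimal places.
tan(51 degrees) = 1.2349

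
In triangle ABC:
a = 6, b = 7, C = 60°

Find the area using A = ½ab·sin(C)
A = ½·6·7·sin(60°) = ½·42·0.866025 = 18.19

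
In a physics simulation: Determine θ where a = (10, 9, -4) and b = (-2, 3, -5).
a·b = 27, |a|² = 197, |b|² = 38
cos θ = 27/√7486 ≈ 0.3121
θ ≈ 71.82°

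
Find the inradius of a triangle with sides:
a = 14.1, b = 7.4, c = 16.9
s = (a+b+c)/2 = (14.1+7.4+16.9)/2 = 19.2
Area = √(s(s-a)(s-b)(s-c)) = √(19.2·5.1·11.8·2.3) = 51.5514
r = Area/s = 51.5514/19.2 = 2.685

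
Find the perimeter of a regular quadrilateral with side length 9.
Perimeter = number of sides * side length
Perimeter = 4 * 9
Perimeter = 36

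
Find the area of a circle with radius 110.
Area = pi * r²
Area = pi * 110²
Area = pi * 12100
Area = 38013.27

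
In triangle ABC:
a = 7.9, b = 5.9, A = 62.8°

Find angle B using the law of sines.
sin(B)/b = sin(A)/a
sin(B) = b·sin(A)/a = 5.9·sin(62.8°)/7.9 = 0.664248
B = arcsin(0.664248) = 41.62°  (b ≤ a, so B ≤ A and the acute solution is unique)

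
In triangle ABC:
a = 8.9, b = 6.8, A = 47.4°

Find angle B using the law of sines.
sin(B)/b = sin(A)/a
sin(B) = b·sin(A)/a = 6.8·sin(47.4°)/8.9 = 0.562411
B = arcsin(0.562411) = 34.22°  (b ≤ a, so B ≤ A and the acute solution is unique)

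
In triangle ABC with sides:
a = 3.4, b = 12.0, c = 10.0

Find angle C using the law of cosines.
cos(C) = (a² + b² - c²)/(2ab)
cos(C) = (3.4² + 12.0² - 10.0²)/(2·3.4·12.0) = 55.56/81.6 = 0.680882
C = arccos(0.680882) = 47.09°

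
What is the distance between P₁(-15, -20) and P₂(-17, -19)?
Using the distance formula: d = sqrt((x₂-x₁)² + (y₂-y₁)²)
dx = (-17) - (-15) = -2
dy = (-19) - (-20) = 1
d = sqrt((-2)² + 1²) = sqrt(4 + 1) = sqrt(5) = 2.24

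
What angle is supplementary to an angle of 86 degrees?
Supplementary angles sum to 180 degrees.
Other angle = 180 - 86
Other angle = 94 degrees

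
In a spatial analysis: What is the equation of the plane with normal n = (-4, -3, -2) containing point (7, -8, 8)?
d = n·P = (-4)(7) + (-3)(-8) + (-2)(8) = -20
Plane: -4x - 3y - 2z = -20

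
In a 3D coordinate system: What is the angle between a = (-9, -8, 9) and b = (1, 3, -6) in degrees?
a·b = -87, |a|² = 226, |b|² = 46
cos θ = -87/√10396 ≈ -0.8533
θ ≈ 148.6°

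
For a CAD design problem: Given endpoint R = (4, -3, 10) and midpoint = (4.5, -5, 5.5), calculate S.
S = (2×4.5 - 4, 2×(-5) - (-3), 2×5.5 - 10) = (5, -7, 1)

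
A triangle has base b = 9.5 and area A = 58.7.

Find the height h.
A = ½bh  →  h = 2A/b
h = 2·58.7/9.5 = 12.36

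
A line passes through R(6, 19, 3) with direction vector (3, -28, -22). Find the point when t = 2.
P(2) = (6 + 3(2), 19 + (-28)(2), 3 + (-22)(2)) = (12, -37, -41)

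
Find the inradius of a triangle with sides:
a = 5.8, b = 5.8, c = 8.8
s = (a+b+c)/2 = (5.8+5.8+8.8)/2 = 10.2
Area = √(s(s-a)(s-b)(s-c)) = √(10.2·4.4·4.4·1.4) = 16.6271
r = Area/s = 16.6271/10.2 = 1.63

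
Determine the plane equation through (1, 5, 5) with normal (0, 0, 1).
d = n·P = (0)(1) + (0)(5) + (1)(5) = 5
Plane: z = 5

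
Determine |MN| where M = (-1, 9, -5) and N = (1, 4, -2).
d = √[(2)² + (-5)² + (3)²] = √38 = 6.164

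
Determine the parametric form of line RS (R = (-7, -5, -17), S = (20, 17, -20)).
Direction vector d = S - R = (27, 22, -3)
x = -7 + 27t, y = -5 + 22t, z = -17 - 3t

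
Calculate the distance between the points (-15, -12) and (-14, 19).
Using the distance formula: d = sqrt((x₂-x₁)² + (y₂-y₁)²)
dx = (-14) - (-15) = 1
dy = 19 - (-12) = 31
d = sqrt(1² + 31²) = sqrt(1 + 961) = sqrt(962) = 31.02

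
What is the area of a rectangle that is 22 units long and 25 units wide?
Area = length * width
Area = 22 * 25
Area = 550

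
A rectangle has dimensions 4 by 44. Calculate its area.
Area = length * width
Area = 4 * 44
Area = 176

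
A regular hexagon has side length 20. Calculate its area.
For a regular 6-gon with side length s = 20:
Apothem a = s / (2*tan(pi/6)) = 20 / (2*tan(pi/6)) ≈ 17.3205
Perimeter P = 6 * 20 = 120
Area = (1/2) * P * a = (1/2) * 120 * 17.3205 = 1039.23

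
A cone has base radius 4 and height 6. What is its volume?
Volume = (1/3) * pi * r² * h
Volume = (1/3) * pi * 4² * 6
Volume = (1/3) * pi * 16 * 6
Volume = (1/3) * pi * 96
Volume = 100.53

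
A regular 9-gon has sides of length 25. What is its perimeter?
Perimeter = number of sides * side length
Perimeter = 9 * 25
Perimeter = 225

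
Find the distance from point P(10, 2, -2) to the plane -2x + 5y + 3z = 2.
d = |(-2)(10) + 5(2) + 3(-2) - (2)| / √((-2)² + 5² + 3²) = 18/√38 = 2.92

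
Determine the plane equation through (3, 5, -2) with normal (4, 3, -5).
d = n·P = (4)(3) + (3)(5) + (-5)(-2) = 37
Plane: 4x + 3y - 5z = 37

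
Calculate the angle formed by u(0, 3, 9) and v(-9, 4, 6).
u·v = 66, |u|² = 90, |v|² = 133
cos θ = 66/√11970 ≈ 0.6032
θ ≈ 52.9°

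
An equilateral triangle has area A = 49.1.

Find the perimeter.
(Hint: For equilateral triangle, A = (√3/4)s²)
A = (√3/4)s²  →  s² = 4A/√3 = 4·49.1/√3 = 113.392
s = 10.6485
Perimeter = 3s = 31.95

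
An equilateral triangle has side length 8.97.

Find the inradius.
For an equilateral triangle, r = s/(2√3) where s is the side.
r = 8.97/(2√3) = 8.97/3.464102 = 2.589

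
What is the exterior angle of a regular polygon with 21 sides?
Exterior angle of a regular n-gon = 360/n
Exterior angle = 360/21
Exterior angle = 17.14 degrees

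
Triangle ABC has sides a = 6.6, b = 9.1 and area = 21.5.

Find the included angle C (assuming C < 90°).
Area = ½ab·sin(C)  →  sin(C) = 2·Area/(ab)
sin(C) = 2·21.5/(6.6·9.1) = 0.715951
C = arcsin(0.715951) = 45.72°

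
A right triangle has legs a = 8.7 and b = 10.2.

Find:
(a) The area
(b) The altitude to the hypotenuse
(a) Area = ½ab = ½·8.7·10.2 = 44.37
(b) Hypotenuse c = √(8.7² + 10.2²) = √179.73 = 13.4063
    Area = ½·c·h_c  →  h_c = 2·Area/c = 2·44.37/13.4063 = 6.619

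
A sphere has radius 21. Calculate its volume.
Volume = (4/3) * pi * r³
Volume = (4/3) * pi * 21³
Volume = (4/3) * pi * 9261
Volume = 38792.39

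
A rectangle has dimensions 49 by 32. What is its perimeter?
Perimeter = 2 * (length + width)
Perimeter = 2 * (49 + 32)
Perimeter = 2 * 81
Perimeter = 162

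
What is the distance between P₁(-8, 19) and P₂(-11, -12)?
Using the distance formula: d = sqrt((x₂-x₁)² + (y₂-y₁)²)
dx = (-11) - (-8) = -3
dy = (-12) - 19 = -31
d = sqrt((-3)² + (-31)²) = sqrt(9 + 961) = sqrt(970) = 31.14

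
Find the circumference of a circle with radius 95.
Circumference = 2 * pi * r
Circumference = 2 * pi * 95
Circumference = 596.90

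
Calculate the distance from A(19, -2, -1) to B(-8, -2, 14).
d = √[(-27)² + (0)² + (15)²] = √954 = 30.89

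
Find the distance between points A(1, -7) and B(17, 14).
Using the distance formula: d = sqrt((x₂-x₁)² + (y₂-y₁)²)
dx = 17 - 1 = 16
dy = 14 - (-7) = 21
d = sqrt(16² + 21²) = sqrt(256 + 441) = sqrt(697) = 26.40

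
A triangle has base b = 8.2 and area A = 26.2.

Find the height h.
A = ½bh  →  h = 2A/b
h = 2·26.2/8.2 = 6.39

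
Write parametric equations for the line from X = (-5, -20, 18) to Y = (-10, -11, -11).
Direction vector d = Y - X = (-5, 9, -29)
x = -5 - 5t, y = -20 + 9t, z = 18 - 29t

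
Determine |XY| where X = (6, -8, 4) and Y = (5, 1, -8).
d = √[(-1)² + (9)² + (-12)²] = √226 = 15.03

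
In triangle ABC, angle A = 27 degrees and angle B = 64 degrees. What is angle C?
Sum of angles in a triangle = 180 degrees
Third angle = 180 - 27 - 64
Third angle = 89 degrees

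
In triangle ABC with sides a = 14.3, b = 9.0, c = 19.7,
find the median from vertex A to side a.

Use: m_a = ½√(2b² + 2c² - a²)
m_a = ½√(2·9.0² + 2·19.7² - 14.3²)
m_a = ½√(162 + 776.18 - 204.49) = ½√733.69 = 13.54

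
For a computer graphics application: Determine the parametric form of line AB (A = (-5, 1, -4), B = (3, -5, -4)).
Direction vector d = B - A = (8, -6, 0)
x = -5 + 8t, y = 1 - 6t, z = -4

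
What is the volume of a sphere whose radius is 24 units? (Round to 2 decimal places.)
Volume = (4/3) * pi * r³
Volume = (4/3) * pi * 24³
Volume = (4/3) * pi * 13824
Volume = 57905.84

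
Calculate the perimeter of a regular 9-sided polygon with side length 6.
Perimeter = number of sides * side length
Perimeter = 9 * 6
Perimeter = 54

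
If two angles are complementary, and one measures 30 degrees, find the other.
Complementary angles sum to 90 degrees.
Other angle = 90 - 30
Other angle = 60 degrees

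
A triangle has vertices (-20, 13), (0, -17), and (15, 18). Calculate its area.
Using the coordinate formula: Area = (1/2)|x₁(y₂-y₃) + x₂(y₃-y₁) + x₃(y₁-y₂)|
Area = (1/2)|(-20)((-17)-18) + 0(18-13) + 15(13-(-17))|
Area = (1/2)|(-20)*(-35) + 0*5 + 15*30|
Area = (1/2)|700 + 0 + 450|
Area = (1/2)*1150 = 575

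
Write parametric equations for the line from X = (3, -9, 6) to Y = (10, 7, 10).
Direction vector d = Y - X = (7, 16, 4)
x = 3 + 7t, y = -9 + 16t, z = 6 + 4t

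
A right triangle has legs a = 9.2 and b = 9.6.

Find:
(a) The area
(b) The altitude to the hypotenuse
(a) Area = ½ab = ½·9.2·9.6 = 44.16
(b) Hypotenuse c = √(9.2² + 9.6²) = √176.8 = 13.2966
    Area = ½·c·h_c  →  h_c = 2·Area/c = 2·44.16/13.2966 = 6.642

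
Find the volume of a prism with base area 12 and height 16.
Volume = base area * height
Volume = 12 * 16
Volume = 192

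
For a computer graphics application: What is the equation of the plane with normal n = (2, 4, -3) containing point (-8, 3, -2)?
d = n·P = (2)(-8) + (4)(3) + (-3)(-2) = 2
Plane: 2x + 4y - 3z = 2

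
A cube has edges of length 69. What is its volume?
Volume = s³
Volume = 69³
Volume = 328509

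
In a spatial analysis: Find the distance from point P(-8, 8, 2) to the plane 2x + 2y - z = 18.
d = |2(-8) + 2(8) + (-1)(2) - (18)| / √(2² + 2² + (-1)²) = 20/√9 = 6.667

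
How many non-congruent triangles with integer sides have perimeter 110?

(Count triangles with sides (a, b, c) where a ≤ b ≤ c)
With a ≤ b ≤ c and a + b + c = 110, the triangle inequality a + b > c gives c < 110/2, so c ≤ 54.
Iterate a from 1 to ⌊p/3⌋ = 36; for each a, b ranges from a to ⌊(p−a)/2⌋ with c = p − a − b, keeping only c ≥ b.
Triples: (2, 54, 54), (3, 53, 54), (4, 52, 54), …
Count = 252 triangles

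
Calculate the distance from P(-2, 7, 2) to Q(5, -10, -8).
d = √[(7)² + (-17)² + (-10)²] = √438 = 20.93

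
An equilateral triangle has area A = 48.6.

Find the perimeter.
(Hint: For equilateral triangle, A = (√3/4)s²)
A = (√3/4)s²  →  s² = 4A/√3 = 4·48.6/√3 = 112.237
s = 10.5942
Perimeter = 3s = 31.78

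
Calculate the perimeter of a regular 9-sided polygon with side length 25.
Perimeter = number of sides * side length
Perimeter = 9 * 25
Perimeter = 225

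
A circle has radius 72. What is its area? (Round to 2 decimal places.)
Area = pi * r²
Area = pi * 72²
Area = pi * 5184
Area = 16286.02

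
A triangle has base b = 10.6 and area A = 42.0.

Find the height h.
A = ½bh  →  h = 2A/b
h = 2·42.0/10.6 = 7.925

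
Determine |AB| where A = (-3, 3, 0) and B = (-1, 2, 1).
d = √[(2)² + (-1)² + (1)²] = √6 = 2.449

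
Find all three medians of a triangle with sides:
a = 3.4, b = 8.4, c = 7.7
Using m_x = ½√(2y² + 2z² - x²):
m_a = ½√(2·8.4² + 2·7.7² - 3.4²) = ½√248.14 = 7.876
m_b = ½√(2·3.4² + 2·7.7² - 8.4²) = ½√71.14 = 4.217
m_c = ½√(2·3.4² + 2·8.4² - 7.7²) = ½√104.95 = 5.122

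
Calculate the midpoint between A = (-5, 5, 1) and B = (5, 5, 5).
Midpoint = ((-5+5)/2, (5+5)/2, (1+5)/2) = (0, 5, 3)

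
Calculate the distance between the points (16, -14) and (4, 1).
Using the distance formula: d = sqrt((x₂-x₁)² + (y₂-y₁)²)
dx = 4 - 16 = -12
dy = 1 - (-14) = 15
d = sqrt((-12)² + 15²) = sqrt(144 + 225) = sqrt(369) = 19.21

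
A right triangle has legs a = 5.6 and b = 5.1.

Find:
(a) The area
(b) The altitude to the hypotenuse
(a) Area = ½ab = ½·5.6·5.1 = 14.28
(b) Hypotenuse c = √(5.6² + 5.1²) = √57.37 = 7.5743
    Area = ½·c·h_c  →  h_c = 2·Area/c = 2·14.28/7.5743 = 3.771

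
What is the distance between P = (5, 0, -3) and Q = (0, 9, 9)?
d = √[(-5)² + (9)² + (12)²] = √250 = 15.81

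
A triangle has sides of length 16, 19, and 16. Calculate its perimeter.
Perimeter = sum of all sides
Perimeter = 16 + 19 + 16
Perimeter = 51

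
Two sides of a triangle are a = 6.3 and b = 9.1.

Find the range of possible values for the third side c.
By the triangle inequality: |a - b| < c < a + b
|6.3 - 9.1| < c < 6.3 + 9.1
2.8 < c < 15.4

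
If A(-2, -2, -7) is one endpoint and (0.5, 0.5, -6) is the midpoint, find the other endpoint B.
B = (2×0.5 - (-2), 2×0.5 - (-2), 2×(-6) - (-7)) = (3, 3, -5)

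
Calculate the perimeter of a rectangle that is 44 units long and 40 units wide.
Perimeter = 2 * (length + width)
Perimeter = 2 * (44 + 40)
Perimeter = 2 * 84
Perimeter = 168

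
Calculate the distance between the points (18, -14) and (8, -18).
Using the distance formula: d = sqrt((x₂-x₁)² + (y₂-y₁)²)
dx = 8 - 18 = -10
dy = (-18) - (-14) = -4
d = sqrt((-10)² + (-4)²) = sqrt(100 + 16) = sqrt(116) = 10.77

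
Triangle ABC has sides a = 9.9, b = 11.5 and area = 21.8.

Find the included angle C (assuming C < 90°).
Area = ½ab·sin(C)  →  sin(C) = 2·Area/(ab)
sin(C) = 2·21.8/(9.9·11.5) = 0.382960
C = arcsin(0.382960) = 22.52°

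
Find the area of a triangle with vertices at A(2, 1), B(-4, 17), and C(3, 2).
Using the coordinate formula: Area = (1/2)|x₁(y₂-y₃) + x₂(y₃-y₁) + x₃(y₁-y₂)|
Area = (1/2)|2(17-2) + (-4)(2-1) + 3(1-17)|
Area = (1/2)|2*15 + (-4)*1 + 3*(-16)|
Area = (1/2)|30 + (-4) + (-48)|
Area = (1/2)*22 = 11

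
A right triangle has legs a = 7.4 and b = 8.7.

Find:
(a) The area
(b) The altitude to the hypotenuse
(a) Area = ½ab = ½·7.4·8.7 = 32.19
(b) Hypotenuse c = √(7.4² + 8.7²) = √130.45 = 11.4215
    Area = ½·c·h_c  →  h_c = 2·Area/c = 2·32.19/11.4215 = 5.637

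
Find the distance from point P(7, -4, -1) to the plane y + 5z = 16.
d = |0(7) + 1(-4) + 5(-1) - (16)| / √(0² + 1² + 5²) = 25/√26 = 4.903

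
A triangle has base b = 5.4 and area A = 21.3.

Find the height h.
A = ½bh  →  h = 2A/b
h = 2·21.3/5.4 = 7.889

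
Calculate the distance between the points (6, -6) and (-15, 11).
Using the distance formula: d = sqrt((x₂-x₁)² + (y₂-y₁)²)
dx = (-15) - 6 = -21
dy = 11 - (-6) = 17
d = sqrt((-21)² + 17²) = sqrt(441 + 289) = sqrt(730) = 27.02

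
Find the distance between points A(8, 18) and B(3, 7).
Using the distance formula: d = sqrt((x₂-x₁)² + (y₂-y₁)²)
dx = 3 - 8 = -5
dy = 7 - 18 = -11
d = sqrt((-5)² + (-11)²) = sqrt(25 + 121) = sqrt(146) = 12.08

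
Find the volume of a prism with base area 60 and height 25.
Volume = base area * height
Volume = 60 * 25
Volume = 1500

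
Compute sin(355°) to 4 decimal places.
sin(355 degrees) = -0.0872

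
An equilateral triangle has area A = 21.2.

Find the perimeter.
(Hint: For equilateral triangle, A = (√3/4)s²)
A = (√3/4)s²  →  s² = 4A/√3 = 4·21.2/√3 = 48.9593
s = 6.99709
Perimeter = 3s = 20.99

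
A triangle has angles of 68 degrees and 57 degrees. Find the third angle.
Sum of angles in a triangle = 180 degrees
Third angle = 180 - 68 - 57
Third angle = 55 degrees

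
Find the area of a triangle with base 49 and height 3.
Area = (1/2) * base * height
Area = (1/2) * 49 * 3
Area = 73.50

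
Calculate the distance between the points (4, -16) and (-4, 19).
Using the distance formula: d = sqrt((x₂-x₁)² + (y₂-y₁)²)
dx = (-4) - 4 = -8
dy = 19 - (-16) = 35
d = sqrt((-8)² + 35²) = sqrt(64 + 1225) = sqrt(1289) = 35.90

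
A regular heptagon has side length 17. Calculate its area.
For a regular 7-gon with side length s = 17:
Apothem a = s / (2*tan(pi/7)) = 17 / (2*tan(pi/7)) ≈ 17.6504
Perimeter P = 7 * 17 = 119
Area = (1/2) * P * a = (1/2) * 119 * 17.6504 = 1050.20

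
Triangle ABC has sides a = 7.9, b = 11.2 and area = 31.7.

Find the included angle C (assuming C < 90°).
Area = ½ab·sin(C)  →  sin(C) = 2·Area/(ab)
sin(C) = 2·31.7/(7.9·11.2) = 0.716546
C = arcsin(0.716546) = 45.77°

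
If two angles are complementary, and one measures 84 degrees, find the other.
Complementary angles sum to 90 degrees.
Other angle = 90 - 84
Other angle = 6 degrees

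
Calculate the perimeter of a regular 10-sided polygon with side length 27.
Perimeter = number of sides * side length
Perimeter = 10 * 27
Perimeter = 270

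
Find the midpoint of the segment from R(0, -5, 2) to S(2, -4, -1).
Midpoint = ((0+2)/2, (-5-4)/2, (2-1)/2) = (1, -4.5, 0.5)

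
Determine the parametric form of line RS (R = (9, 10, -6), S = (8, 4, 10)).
Direction vector d = S - R = (-1, -6, 16)
x = 9 - t, y = 10 - 6t, z = -6 + 16t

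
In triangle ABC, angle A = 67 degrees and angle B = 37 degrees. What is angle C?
Sum of angles in a triangle = 180 degrees
Third angle = 180 - 67 - 37
Third angle = 76 degrees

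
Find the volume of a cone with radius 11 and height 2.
Volume = (1/3) * pi * r² * h
Volume = (1/3) * pi * 11² * 2
Volume = (1/3) * pi * 121 * 2
Volume = (1/3) * pi * 242
Volume = 253.42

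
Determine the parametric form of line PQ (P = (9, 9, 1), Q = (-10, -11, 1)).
Direction vector d = Q - P = (-19, -20, 0)
x = 9 - 19t, y = 9 - 20t, z = 1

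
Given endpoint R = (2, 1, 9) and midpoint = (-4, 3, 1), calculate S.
S = (2×(-4) - 2, 2×3 - 1, 2×1 - 9) = (-10, 5, -7)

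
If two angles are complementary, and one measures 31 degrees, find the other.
Complementary angles sum to 90 degrees.
Other angle = 90 - 31
Other angle = 59 degrees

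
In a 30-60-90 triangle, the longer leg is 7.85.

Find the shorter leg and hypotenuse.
In a 30-60-90 triangle, sides are in ratio 1 : √3 : 2.
Long leg = short leg·√3  →  short leg = 7.85/√3 = 4.532
Hypotenuse = 2·(short leg) = 2·7.85/√3 = 9.064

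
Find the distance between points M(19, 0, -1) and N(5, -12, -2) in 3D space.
d = √[(-14)² + (-12)² + (-1)²] = √341 = 18.47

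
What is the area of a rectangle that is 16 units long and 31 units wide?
Area = length * width
Area = 16 * 31
Area = 496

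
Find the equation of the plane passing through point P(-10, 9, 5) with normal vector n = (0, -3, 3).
d = n·P = (0)(-10) + (-3)(9) + (3)(5) = -12
Plane: -3y + 3z = -12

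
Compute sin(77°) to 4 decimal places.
sin(77 degrees) = 0.9744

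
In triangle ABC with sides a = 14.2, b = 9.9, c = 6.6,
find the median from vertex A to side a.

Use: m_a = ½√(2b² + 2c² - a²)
m_a = ½√(2·9.9² + 2·6.6² - 14.2²)
m_a = ½√(196.02 + 87.12 - 201.64) = ½√81.5 = 4.514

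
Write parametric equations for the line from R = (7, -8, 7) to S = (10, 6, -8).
Direction vector d = S - R = (3, 14, -15)
x = 7 + 3t, y = -8 + 14t, z = 7 - 15t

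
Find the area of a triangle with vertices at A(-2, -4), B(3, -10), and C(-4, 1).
Using the coordinate formula: Area = (1/2)|x₁(y₂-y₃) + x₂(y₃-y₁) + x₃(y₁-y₂)|
Area = (1/2)|(-2)((-10)-1) + 3(1-(-4)) + (-4)((-4)-(-10))|
Area = (1/2)|(-2)*(-11) + 3*5 + (-4)*6|
Area = (1/2)|22 + 15 + (-24)|
Area = (1/2)*13 = 6.50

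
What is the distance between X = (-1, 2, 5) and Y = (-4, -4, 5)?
d = √[(-3)² + (-6)² + (0)²] = √45 = 6.708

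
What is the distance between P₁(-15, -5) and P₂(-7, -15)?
Using the distance formula: d = sqrt((x₂-x₁)² + (y₂-y₁)²)
dx = (-7) - (-15) = 8
dy = (-15) - (-5) = -10
d = sqrt(8² + (-10)²) = sqrt(64 + 100) = sqrt(164) = 12.81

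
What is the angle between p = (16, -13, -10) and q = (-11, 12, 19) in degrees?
p·q = -522, |p|² = 525, |q|² = 626
cos θ = -522/√328650 ≈ -0.9105
θ ≈ 155.6°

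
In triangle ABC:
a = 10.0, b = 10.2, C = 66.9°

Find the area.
Using A = ½ab·sin(C):
A = ½·10.0·10.2·sin(66.9°) = ½·102·0.919821 = 46.91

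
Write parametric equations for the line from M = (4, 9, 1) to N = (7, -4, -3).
Direction vector d = N - M = (3, -13, -4)
x = 4 + 3t, y = 9 - 13t, z = 1 - 4t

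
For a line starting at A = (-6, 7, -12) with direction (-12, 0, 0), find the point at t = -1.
P(-1) = (-6 + (-12)(-1), 7 + 0(-1), -12 + 0(-1)) = (6, 7, -12)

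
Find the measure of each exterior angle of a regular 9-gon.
Exterior angle of a regular n-gon = 360/n
Exterior angle = 360/9
Exterior angle = 40 degrees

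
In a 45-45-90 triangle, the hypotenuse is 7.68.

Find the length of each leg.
In a 45-45-90 triangle, hypotenuse = leg·√2  →  leg = hypotenuse/√2
leg = 7.68/√2 = 5.431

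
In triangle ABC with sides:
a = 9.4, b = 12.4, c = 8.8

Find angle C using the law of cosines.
cos(C) = (a² + b² - c²)/(2ab)
cos(C) = (9.4² + 12.4² - 8.8²)/(2·9.4·12.4) = 164.68/233.12 = 0.706417
C = arccos(0.706417) = 45.06°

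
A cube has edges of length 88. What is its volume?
Volume = s³
Volume = 88³
Volume = 681472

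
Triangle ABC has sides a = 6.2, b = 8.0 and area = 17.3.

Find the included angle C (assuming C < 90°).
Area = ½ab·sin(C)  →  sin(C) = 2·Area/(ab)
sin(C) = 2·17.3/(6.2·8.0) = 0.697581
C = arcsin(0.697581) = 44.23°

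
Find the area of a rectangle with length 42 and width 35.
Area = length * width
Area = 42 * 35
Area = 1470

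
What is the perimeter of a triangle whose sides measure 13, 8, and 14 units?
Perimeter = sum of all sides
Perimeter = 13 + 8 + 14
Perimeter = 35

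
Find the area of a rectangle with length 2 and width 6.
Area = length * width
Area = 2 * 6
Area = 12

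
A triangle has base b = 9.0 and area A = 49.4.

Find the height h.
A = ½bh  →  h = 2A/b
h = 2·49.4/9.0 = 10.98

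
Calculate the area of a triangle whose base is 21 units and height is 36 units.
Area = (1/2) * base * height
Area = (1/2) * 21 * 36
Area = 378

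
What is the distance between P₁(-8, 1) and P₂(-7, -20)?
Using the distance formula: d = sqrt((x₂-x₁)² + (y₂-y₁)²)
dx = (-7) - (-8) = 1
dy = (-20) - 1 = -21
d = sqrt(1² + (-21)²) = sqrt(1 + 441) = sqrt(442) = 21.02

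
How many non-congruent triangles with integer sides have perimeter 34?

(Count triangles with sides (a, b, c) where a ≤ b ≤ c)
With a ≤ b ≤ c and a + b + c = 34, the triangle inequality a + b > c gives c < 34/2, so c ≤ 16.
Iterate a from 1 to ⌊p/3⌋ = 11; for each a, b ranges from a to ⌊(p−a)/2⌋ with c = p − a − b, keeping only c ≥ b.
Triples: (2, 16, 16), (3, 15, 16), (4, 14, 16), …
Count = 24 triangles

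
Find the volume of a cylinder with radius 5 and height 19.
Volume = pi * r² * h
Volume = pi * 5² * 19
Volume = pi * 25 * 19
Volume = pi * 475
Volume = 1492.26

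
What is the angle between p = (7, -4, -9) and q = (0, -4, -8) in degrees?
p·q = 88, |p|² = 146, |q|² = 80
cos θ = 88/√11680 ≈ 0.8143
θ ≈ 35.49°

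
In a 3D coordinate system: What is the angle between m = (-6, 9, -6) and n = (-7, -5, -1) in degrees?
m·n = 3, |m|² = 153, |n|² = 75
cos θ = 3/√11475 ≈ 0.02801
θ ≈ 88.4°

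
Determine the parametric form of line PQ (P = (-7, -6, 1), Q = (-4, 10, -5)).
Direction vector d = Q - P = (3, 16, -6)
x = -7 + 3t, y = -6 + 16t, z = 1 - 6t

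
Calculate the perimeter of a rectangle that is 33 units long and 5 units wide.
Perimeter = 2 * (length + width)
Perimeter = 2 * (33 + 5)
Perimeter = 2 * 38
Perimeter = 76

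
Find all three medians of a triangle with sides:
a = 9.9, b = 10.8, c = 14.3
Using m_x = ½√(2y² + 2z² - x²):
m_a = ½√(2·10.8² + 2·14.3² - 9.9²) = ½√544.25 = 11.66
m_b = ½√(2·9.9² + 2·14.3² - 10.8²) = ½√488.36 = 11.05
m_c = ½√(2·9.9² + 2·10.8² - 14.3²) = ½√224.81 = 7.497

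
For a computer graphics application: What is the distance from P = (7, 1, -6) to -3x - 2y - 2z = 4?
d = |(-3)(7) + (-2)(1) + (-2)(-6) - (4)| / √((-3)² + (-2)² + (-2)²) = 15/√17 = 3.638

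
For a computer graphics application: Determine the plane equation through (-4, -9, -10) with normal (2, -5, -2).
d = n·P = (2)(-4) + (-5)(-9) + (-2)(-10) = 57
Plane: 2x - 5y - 2z = 57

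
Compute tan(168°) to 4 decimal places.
tan(168 degrees) = -0.2126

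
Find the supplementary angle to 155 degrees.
Supplementary angles sum to 180 degrees.
Other angle = 180 - 155
Other angle = 25 degrees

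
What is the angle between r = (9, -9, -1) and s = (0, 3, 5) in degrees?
r·s = -32, |r|² = 163, |s|² = 34
cos θ = -32/√5542 ≈ -0.4298
θ ≈ 115.5°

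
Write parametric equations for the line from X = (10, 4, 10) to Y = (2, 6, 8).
Direction vector d = Y - X = (-8, 2, -2)
x = 10 - 8t, y = 4 + 2t, z = 10 - 2t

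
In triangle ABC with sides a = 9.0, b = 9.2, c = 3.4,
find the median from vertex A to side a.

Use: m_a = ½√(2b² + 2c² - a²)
m_a = ½√(2·9.2² + 2·3.4² - 9.0²)
m_a = ½√(169.28 + 23.12 - 81) = ½√111.4 = 5.277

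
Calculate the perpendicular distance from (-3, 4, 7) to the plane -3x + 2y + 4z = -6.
d = |(-3)(-3) + 2(4) + 4(7) - (-6)| / √((-3)² + 2² + 4²) = 51/√29 = 9.47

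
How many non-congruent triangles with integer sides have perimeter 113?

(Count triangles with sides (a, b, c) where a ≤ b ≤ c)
With a ≤ b ≤ c and a + b + c = 113, the triangle inequality a + b > c gives c < 113/2, so c ≤ 56.
Iterate a from 1 to ⌊p/3⌋ = 37; for each a, b ranges from a to ⌊(p−a)/2⌋ with c = p − a − b, keeping only c ≥ b.
Triples: (1, 56, 56), (2, 55, 56), (3, 54, 56), …
Count = 280 triangles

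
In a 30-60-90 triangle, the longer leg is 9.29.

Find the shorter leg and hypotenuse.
In a 30-60-90 triangle, sides are in ratio 1 : √3 : 2.
Long leg = short leg·√3  →  short leg = 9.29/√3 = 5.364
Hypotenuse = 2·(short leg) = 2·9.29/√3 = 10.73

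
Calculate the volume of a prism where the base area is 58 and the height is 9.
Volume = base area * height
Volume = 58 * 9
Volume = 522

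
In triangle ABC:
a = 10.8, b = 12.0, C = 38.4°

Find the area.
Using A = ½ab·sin(C):
A = ½·10.8·12.0·sin(38.4°) = ½·129.6·0.621148 = 40.25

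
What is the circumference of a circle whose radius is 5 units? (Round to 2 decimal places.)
Circumference = 2 * pi * r
Circumference = 2 * pi * 5
Circumference = 31.42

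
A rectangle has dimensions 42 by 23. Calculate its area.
Area = length * width
Area = 42 * 23
Area = 966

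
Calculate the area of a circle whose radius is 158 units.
Area = pi * r²
Area = pi * 158²
Area = pi * 24964
Area = 78426.72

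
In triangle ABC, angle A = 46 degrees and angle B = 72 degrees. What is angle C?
Sum of angles in a triangle = 180 degrees
Third angle = 180 - 46 - 72
Third angle = 62 degrees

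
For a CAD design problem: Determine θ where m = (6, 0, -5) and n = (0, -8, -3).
m·n = 15, |m|² = 61, |n|² = 73
cos θ = 15/√4453 ≈ 0.2248
θ ≈ 77.01°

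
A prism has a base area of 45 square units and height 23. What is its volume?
Volume = base area * height
Volume = 45 * 23
Volume = 1035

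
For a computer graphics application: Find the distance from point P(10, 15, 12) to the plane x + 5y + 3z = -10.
d = |1(10) + 5(15) + 3(12) - (-10)| / √(1² + 5² + 3²) = 131/√35 = 22.14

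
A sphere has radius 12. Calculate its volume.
Volume = (4/3) * pi * r³
Volume = (4/3) * pi * 12³
Volume = (4/3) * pi * 1728
Volume = 7238.23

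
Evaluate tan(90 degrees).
tan(90 degrees) = undefined
Decimal approximation: undefined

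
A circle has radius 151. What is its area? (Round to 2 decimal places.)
Area = pi * r²
Area = pi * 151²
Area = pi * 22801
Area = 71631.45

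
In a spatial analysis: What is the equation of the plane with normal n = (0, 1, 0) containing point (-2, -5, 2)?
d = n·P = (0)(-2) + (1)(-5) + (0)(2) = -5
Plane: y = -5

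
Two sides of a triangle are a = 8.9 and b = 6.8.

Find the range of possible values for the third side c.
By the triangle inequality: |a - b| < c < a + b
|8.9 - 6.8| < c < 8.9 + 6.8
2.1 < c < 15.7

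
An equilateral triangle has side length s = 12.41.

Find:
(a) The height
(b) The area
(a) Height h = s·√3/2 = 12.41·√3/2 = 10.75
(b) Area = (√3/4)·s² = (√3/4)·12.41² = (√3/4)·154.008 = 66.69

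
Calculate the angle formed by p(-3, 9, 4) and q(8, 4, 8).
p·q = 44, |p|² = 106, |q|² = 144
cos θ = 44/√15264 ≈ 0.3561
θ ≈ 69.14°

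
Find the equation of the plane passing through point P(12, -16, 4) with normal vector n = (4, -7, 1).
d = n·P = (4)(12) + (-7)(-16) + (1)(4) = 164
Plane: 4x - 7y + z = 164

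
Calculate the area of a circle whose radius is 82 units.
Area = pi * r²
Area = pi * 82²
Area = pi * 6724
Area = 21124.07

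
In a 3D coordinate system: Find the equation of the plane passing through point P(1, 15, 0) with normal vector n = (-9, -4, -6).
d = n·P = (-9)(1) + (-4)(15) + (-6)(0) = -69
Plane: -9x - 4y - 6z = -69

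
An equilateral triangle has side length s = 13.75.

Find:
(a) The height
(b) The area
(a) Height h = s·√3/2 = 13.75·√3/2 = 11.91
(b) Area = (√3/4)·s² = (√3/4)·13.75² = (√3/4)·189.062 = 81.87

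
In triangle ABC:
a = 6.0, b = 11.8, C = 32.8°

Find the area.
Using A = ½ab·sin(C):
A = ½·6.0·11.8·sin(32.8°) = ½·70.8·0.541708 = 19.18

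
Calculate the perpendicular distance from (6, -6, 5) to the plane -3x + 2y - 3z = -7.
d = |(-3)(6) + 2(-6) + (-3)(5) - (-7)| / √((-3)² + 2² + (-3)²) = 38/√22 = 8.102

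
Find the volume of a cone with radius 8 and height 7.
Volume = (1/3) * pi * r² * h
Volume = (1/3) * pi * 8² * 7
Volume = (1/3) * pi * 64 * 7
Volume = (1/3) * pi * 448
Volume = 469.14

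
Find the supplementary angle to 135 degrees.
Supplementary angles sum to 180 degrees.
Other angle = 180 - 135
Other angle = 45 degrees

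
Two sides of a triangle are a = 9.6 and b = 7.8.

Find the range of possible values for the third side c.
By the triangle inequality: |a - b| < c < a + b
|9.6 - 7.8| < c < 9.6 + 7.8
1.8 < c < 17.4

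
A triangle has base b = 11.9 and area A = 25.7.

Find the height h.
A = ½bh  →  h = 2A/b
h = 2·25.7/11.9 = 4.319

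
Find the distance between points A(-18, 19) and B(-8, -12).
Using the distance formula: d = sqrt((x₂-x₁)² + (y₂-y₁)²)
dx = (-8) - (-18) = 10
dy = (-12) - 19 = -31
d = sqrt(10² + (-31)²) = sqrt(100 + 961) = sqrt(1061) = 32.57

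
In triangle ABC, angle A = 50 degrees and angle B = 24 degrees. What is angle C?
Sum of angles in a triangle = 180 degrees
Third angle = 180 - 50 - 24
Third angle = 106 degrees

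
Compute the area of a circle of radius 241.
Area = pi * r²
Area = pi * 241²
Area = pi * 58081
Area = 182466.84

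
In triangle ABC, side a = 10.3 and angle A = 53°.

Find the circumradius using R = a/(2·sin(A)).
R = a/(2·sin(A)) = 10.3/(2·sin(53°))
R = 10.3/(2·0.798636) = 10.3/1.597271 = 6.448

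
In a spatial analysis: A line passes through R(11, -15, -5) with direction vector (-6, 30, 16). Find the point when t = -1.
P(-1) = (11 + (-6)(-1), -15 + 30(-1), -5 + 16(-1)) = (17, -45, -21)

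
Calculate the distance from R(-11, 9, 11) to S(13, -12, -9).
d = √[(24)² + (-21)² + (-20)²] = √1417 = 37.64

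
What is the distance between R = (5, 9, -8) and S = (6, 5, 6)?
d = √[(1)² + (-4)² + (14)²] = √213 = 14.59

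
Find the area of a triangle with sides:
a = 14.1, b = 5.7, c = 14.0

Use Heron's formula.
s = (a+b+c)/2 = (14.1+5.7+14.0)/2 = 16.9
A = √(s(s-a)(s-b)(s-c)) = √(16.9·2.8·11.2·2.9)
A = √1536.95 = 39.2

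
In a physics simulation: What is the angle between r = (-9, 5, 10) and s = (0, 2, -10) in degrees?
r·s = -90, |r|² = 206, |s|² = 104
cos θ = -90/√21424 ≈ -0.6149
θ ≈ 127.9°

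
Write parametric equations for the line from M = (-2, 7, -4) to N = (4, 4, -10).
Direction vector d = N - M = (6, -3, -6)
x = -2 + 6t, y = 7 - 3t, z = -4 - 6t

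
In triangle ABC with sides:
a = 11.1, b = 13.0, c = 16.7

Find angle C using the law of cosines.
cos(C) = (a² + b² - c²)/(2ab)
cos(C) = (11.1² + 13.0² - 16.7²)/(2·11.1·13.0) = 13.32/288.6 = 0.046154
C = arccos(0.046154) = 87.35°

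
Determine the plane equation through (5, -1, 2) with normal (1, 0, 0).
d = n·P = (1)(5) + (0)(-1) + (0)(2) = 5
Plane: x = 5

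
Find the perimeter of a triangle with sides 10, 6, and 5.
Perimeter = sum of all sides
Perimeter = 10 + 6 + 5
Perimeter = 21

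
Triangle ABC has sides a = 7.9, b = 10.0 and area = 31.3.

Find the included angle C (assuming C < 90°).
Area = ½ab·sin(C)  →  sin(C) = 2·Area/(ab)
sin(C) = 2·31.3/(7.9·10.0) = 0.792405
C = arcsin(0.792405) = 52.41°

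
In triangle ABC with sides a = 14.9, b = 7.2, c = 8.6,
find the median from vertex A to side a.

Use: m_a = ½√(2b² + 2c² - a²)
m_a = ½√(2·7.2² + 2·8.6² - 14.9²)
m_a = ½√(103.68 + 147.92 - 222.01) = ½√29.59 = 2.72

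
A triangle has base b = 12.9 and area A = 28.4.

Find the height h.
A = ½bh  →  h = 2A/b
h = 2·28.4/12.9 = 4.403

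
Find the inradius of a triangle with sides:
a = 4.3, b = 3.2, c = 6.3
s = (a+b+c)/2 = (4.3+3.2+6.3)/2 = 6.9
Area = √(s(s-a)(s-b)(s-c)) = √(6.9·2.6·3.7·0.6) = 6.31085
r = Area/s = 6.31085/6.9 = 0.9146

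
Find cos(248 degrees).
cos(248 degrees) = -0.3746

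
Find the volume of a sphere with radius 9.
Volume = (4/3) * pi * r³
Volume = (4/3) * pi * 9³
Volume = (4/3) * pi * 729
Volume = 3053.63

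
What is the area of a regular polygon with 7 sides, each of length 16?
For a regular 7-gon with side length s = 16:
Apothem a = s / (2*tan(pi/7)) = 16 / (2*tan(pi/7)) ≈ 16.6122
Perimeter P = 7 * 16 = 112
Area = (1/2) * P * a = (1/2) * 112 * 16.6122 = 930.28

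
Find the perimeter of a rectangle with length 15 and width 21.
Perimeter = 2 * (length + width)
Perimeter = 2 * (15 + 21)
Perimeter = 2 * 36
Perimeter = 72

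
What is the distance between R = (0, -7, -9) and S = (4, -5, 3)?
d = √[(4)² + (2)² + (12)²] = √164 = 12.81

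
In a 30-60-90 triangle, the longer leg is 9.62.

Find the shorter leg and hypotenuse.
In a 30-60-90 triangle, sides are in ratio 1 : √3 : 2.
Long leg = short leg·√3  →  short leg = 9.62/√3 = 5.554
Hypotenuse = 2·(short leg) = 2·9.62/√3 = 11.11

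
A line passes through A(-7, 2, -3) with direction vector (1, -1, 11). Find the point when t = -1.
P(-1) = (-7 + 1(-1), 2 + (-1)(-1), -3 + 11(-1)) = (-8, 3, -14)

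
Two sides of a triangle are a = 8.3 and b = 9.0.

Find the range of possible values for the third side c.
By the triangle inequality: |a - b| < c < a + b
|8.3 - 9.0| < c < 8.3 + 9.0
0.7 < c < 17.3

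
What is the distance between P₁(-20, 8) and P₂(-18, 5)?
Using the distance formula: d = sqrt((x₂-x₁)² + (y₂-y₁)²)
dx = (-18) - (-20) = 2
dy = 5 - 8 = -3
d = sqrt(2² + (-3)²) = sqrt(4 + 9) = sqrt(13) = 3.61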